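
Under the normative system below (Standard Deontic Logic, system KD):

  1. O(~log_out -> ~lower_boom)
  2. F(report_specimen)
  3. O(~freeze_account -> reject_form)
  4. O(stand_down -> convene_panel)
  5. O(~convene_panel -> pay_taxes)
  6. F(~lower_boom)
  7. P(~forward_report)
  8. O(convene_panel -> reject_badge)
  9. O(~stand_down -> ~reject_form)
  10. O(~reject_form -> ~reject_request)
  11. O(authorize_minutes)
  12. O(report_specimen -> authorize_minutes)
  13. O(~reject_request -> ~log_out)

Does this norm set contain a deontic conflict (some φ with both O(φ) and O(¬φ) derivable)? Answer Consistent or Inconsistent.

Consistent

Premise 12 is O(report_specimen -> authorize_minutes); even if O(authorize_minutes) held, inferring O(report_specimen) would be affirming the consequent — invalid.
So O(report_specimen) is not derivable, and the apparent clash with O(~report_specimen) does not arise.
A world satisfying every obligation exists (e.g. authorize_minutes=true, convene_panel=true, forward_report=false, freeze_account=false, log_out=true, lower_boom=true, pay_taxes=false, reject_badge=true, reject_form=true, reject_request=true, report_specimen=false, stand_down=true); no atom is both obligatory and forbidden, so the set is consistent.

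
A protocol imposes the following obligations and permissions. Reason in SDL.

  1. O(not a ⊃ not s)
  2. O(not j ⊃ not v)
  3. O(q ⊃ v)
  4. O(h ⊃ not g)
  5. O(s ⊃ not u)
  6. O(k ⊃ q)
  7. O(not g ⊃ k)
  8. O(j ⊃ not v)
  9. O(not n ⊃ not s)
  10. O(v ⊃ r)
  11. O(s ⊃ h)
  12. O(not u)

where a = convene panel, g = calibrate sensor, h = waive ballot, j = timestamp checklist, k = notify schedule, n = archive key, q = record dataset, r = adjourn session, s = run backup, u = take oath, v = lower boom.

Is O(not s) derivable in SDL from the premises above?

Premises 2 and 8 are O(not j ⊃ not v) and O(j ⊃ not v); every ideal world satisfies not j or j, so in either case not v holds — hence O(not v).
Premise 3, O(q ⊃ v), contraposes to O(not v ⊃ not q); with O(not v) we get O(not q).
Premise 6 is O(k ⊃ q); contrapositively O(not q ⊃ not k). Since O(not q) holds, K gives O(not k).
Premise 7, O(not g ⊃ k), contraposes to O(not k ⊃ g); with O(not k) we get O(g).
The contrapositive of premise 4 (O(h ⊃ not g)) is O(g ⊃ not h), and O(g) is already established, so O(not h).
Premise 11, O(s ⊃ h), contraposes to O(not h ⊃ not s); with O(not h) we get O(not s).
Premises 1, 5, 9, 10, 12 do not contribute to this derivation.
So O(not s) follows.

Yes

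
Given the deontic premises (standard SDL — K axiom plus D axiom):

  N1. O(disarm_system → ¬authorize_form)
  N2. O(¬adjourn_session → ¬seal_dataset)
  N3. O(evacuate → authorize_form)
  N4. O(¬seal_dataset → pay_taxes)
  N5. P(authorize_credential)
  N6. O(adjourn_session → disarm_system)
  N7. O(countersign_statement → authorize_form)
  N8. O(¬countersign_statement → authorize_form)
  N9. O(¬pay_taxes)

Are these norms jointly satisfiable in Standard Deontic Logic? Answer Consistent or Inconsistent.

Premises 7 and 8 cover both cases: O(countersign_statement → authorize_form) and O(¬countersign_statement → authorize_form). Since countersign_statement ∨ ¬countersign_statement is a tautology, O(authorize_form) follows.
The contrapositive of premise 1 (O(disarm_system → ¬authorize_form)) is O(authorize_form → ¬disarm_system), and O(authorize_form) is already established, so O(¬disarm_system).
Premise 6, O(adjourn_session → disarm_system), contraposes to O(¬disarm_system → ¬adjourn_session); with O(¬disarm_system) we get O(¬adjourn_session).
Premise 2 is O(¬adjourn_session → ¬seal_dataset); since O(¬adjourn_session), deontic closure gives O(¬seal_dataset).
Applying K to premise 4 (O(¬seal_dataset → pay_taxes)) and O(¬seal_dataset) yields O(pay_taxes).
Yet premise 9 states O(¬pay_taxes).
We now have both O(pay_taxes) and O(¬pay_taxes) — pay_taxes is simultaneously obligatory and forbidden, violating the D-axiom.

Inconsistent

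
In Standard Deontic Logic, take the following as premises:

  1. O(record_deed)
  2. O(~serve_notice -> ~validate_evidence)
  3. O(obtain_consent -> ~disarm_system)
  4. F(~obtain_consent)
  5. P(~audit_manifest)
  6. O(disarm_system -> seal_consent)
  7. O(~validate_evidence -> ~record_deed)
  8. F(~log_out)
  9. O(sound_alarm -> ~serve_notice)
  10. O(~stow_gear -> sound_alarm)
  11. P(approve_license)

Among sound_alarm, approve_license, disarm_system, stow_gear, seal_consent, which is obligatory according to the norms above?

stow_gear

From premise 1 we have O(record_deed).
The contrapositive of premise 7 (O(~validate_evidence -> ~record_deed)) is O(record_deed -> validate_evidence), and O(record_deed) is already established, so O(validate_evidence).
Premise 2, O(~serve_notice -> ~validate_evidence), contraposes to O(validate_evidence -> serve_notice); with O(validate_evidence) we get O(serve_notice).
Premise 9, O(sound_alarm -> ~serve_notice), contraposes to O(serve_notice -> ~sound_alarm); with O(serve_notice) we get O(~sound_alarm).
The contrapositive of premise 10 (O(~stow_gear -> sound_alarm)) is O(~sound_alarm -> stow_gear), and O(~sound_alarm) is already established, so O(stow_gear).
So O(stow_gear) holds — stow_gear is obligatory. None of the other listed options is made obligatory by any chain of premises.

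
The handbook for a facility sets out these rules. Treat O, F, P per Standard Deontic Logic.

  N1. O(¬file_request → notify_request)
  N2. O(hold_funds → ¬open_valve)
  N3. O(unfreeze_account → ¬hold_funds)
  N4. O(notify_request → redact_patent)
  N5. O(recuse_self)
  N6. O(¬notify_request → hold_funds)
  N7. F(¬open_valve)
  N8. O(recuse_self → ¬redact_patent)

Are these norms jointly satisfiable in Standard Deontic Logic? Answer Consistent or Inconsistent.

Inconsistent

F(¬open_valve) at premise 7 means O(open_valve).
Premise 2 is O(hold_funds → ¬open_valve); contrapositively O(open_valve → ¬hold_funds). Since O(open_valve) holds, K gives O(¬hold_funds).
The contrapositive of premise 6 (O(¬notify_request → hold_funds)) is O(¬hold_funds → notify_request), and O(¬hold_funds) is already established, so O(notify_request).
Applying K to premise 4 (O(notify_request → redact_patent)) and O(notify_request) yields O(redact_patent).
Premise 8 is O(recuse_self → ¬redact_patent); contrapositively O(redact_patent → ¬recuse_self). Since O(redact_patent) holds, K gives O(¬recuse_self).
Yet premise 5 states O(recuse_self).
We now have both O(¬recuse_self) and O(recuse_self) — recuse_self is simultaneously obligatory and forbidden, violating the D-axiom.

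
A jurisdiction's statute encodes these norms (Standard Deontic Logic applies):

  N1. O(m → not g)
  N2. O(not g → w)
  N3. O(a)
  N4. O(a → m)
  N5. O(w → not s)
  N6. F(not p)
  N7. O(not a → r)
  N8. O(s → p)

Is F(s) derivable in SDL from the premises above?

Premise 3 gives O(a).
With premise 4, O(a → m), the K-axiom yields O(m).
From O(m) and premise 1, O(m → not g), we obtain O(not g).
Premise 2 is O(not g → w); since O(not g), deontic closure gives O(w).
From O(w) and premise 5, O(w → not s), we obtain O(not s).
Premises 6, 7, 8 do not contribute to this derivation.
So O(not s) holds, i.e. F(s). The claim follows.

Yes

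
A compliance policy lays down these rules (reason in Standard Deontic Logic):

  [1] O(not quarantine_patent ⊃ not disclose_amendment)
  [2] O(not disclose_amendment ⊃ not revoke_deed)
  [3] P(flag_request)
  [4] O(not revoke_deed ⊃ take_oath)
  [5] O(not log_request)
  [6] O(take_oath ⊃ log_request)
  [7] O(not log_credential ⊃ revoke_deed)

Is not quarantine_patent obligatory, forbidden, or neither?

Premise 5 states O(not log_request) outright.
The contrapositive of premise 6 (O(take_oath ⊃ log_request)) is O(not log_request ⊃ not take_oath), and O(not log_request) is already established, so O(not take_oath).
Premise 4 is O(not revoke_deed ⊃ take_oath); contrapositively O(not take_oath ⊃ revoke_deed). Since O(not take_oath) holds, K gives O(revoke_deed).
Premise 2 is O(not disclose_amendment ⊃ not revoke_deed); contrapositively O(revoke_deed ⊃ disclose_amendment). Since O(revoke_deed) holds, K gives O(disclose_amendment).
The contrapositive of premise 1 (O(not quarantine_patent ⊃ not disclose_amendment)) is O(disclose_amendment ⊃ quarantine_patent), and O(disclose_amendment) is already established, so O(quarantine_patent).
Premises 3, 7 do not contribute to this derivation.
Thus O(quarantine_patent), which is F(not quarantine_patent): not quarantine_patent is forbidden.

Forbidden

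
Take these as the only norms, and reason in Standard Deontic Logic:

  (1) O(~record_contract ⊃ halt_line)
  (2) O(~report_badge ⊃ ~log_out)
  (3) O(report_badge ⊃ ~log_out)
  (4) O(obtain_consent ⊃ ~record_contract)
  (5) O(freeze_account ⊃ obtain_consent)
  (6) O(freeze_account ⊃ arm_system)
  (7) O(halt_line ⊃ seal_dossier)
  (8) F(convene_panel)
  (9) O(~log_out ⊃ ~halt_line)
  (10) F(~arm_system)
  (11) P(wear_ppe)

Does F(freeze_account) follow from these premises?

Yes

By case analysis on report_badge: premise 3 gives O(report_badge ⊃ ~log_out) and premise 2 gives O(~report_badge ⊃ ~log_out), so O(~log_out) either way.
From O(~log_out) and premise 9, O(~log_out ⊃ ~halt_line), we obtain O(~halt_line).
Premise 1, O(~record_contract ⊃ halt_line), contraposes to O(~halt_line ⊃ record_contract); with O(~halt_line) we get O(record_contract).
The contrapositive of premise 4 (O(obtain_consent ⊃ ~record_contract)) is O(record_contract ⊃ ~obtain_consent), and O(record_contract) is already established, so O(~obtain_consent).
The contrapositive of premise 5 (O(freeze_account ⊃ obtain_consent)) is O(~obtain_consent ⊃ ~freeze_account), and O(~obtain_consent) is already established, so O(~freeze_account).
Premises 6, 7, 8, 10, 11 do not contribute to this derivation.
So O(~freeze_account) holds, i.e. F(freeze_account). The claim follows.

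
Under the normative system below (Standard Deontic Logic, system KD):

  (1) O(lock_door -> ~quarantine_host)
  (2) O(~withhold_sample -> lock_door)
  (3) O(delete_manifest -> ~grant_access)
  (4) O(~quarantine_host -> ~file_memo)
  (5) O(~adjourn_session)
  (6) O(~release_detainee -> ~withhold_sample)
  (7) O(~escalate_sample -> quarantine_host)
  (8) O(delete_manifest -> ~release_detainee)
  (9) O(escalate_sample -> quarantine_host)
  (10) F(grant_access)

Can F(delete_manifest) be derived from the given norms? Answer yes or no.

By case analysis on escalate_sample: premise 9 gives O(escalate_sample -> quarantine_host) and premise 7 gives O(~escalate_sample -> quarantine_host), so O(quarantine_host) either way.
The contrapositive of premise 1 (O(lock_door -> ~quarantine_host)) is O(quarantine_host -> ~lock_door), and O(quarantine_host) is already established, so O(~lock_door).
Premise 2 is O(~withhold_sample -> lock_door); contrapositively O(~lock_door -> withhold_sample). Since O(~lock_door) holds, K gives O(withhold_sample).
Premise 6, O(~release_detainee -> ~withhold_sample), contraposes to O(withhold_sample -> release_detainee); with O(withhold_sample) we get O(release_detainee).
Premise 8, O(delete_manifest -> ~release_detainee), contraposes to O(release_detainee -> ~delete_manifest); with O(release_detainee) we get O(~delete_manifest).
Premises 3, 4, 5, 10 do not contribute to this derivation.
So O(~delete_manifest) holds, i.e. F(delete_manifest). The claim follows.

Yes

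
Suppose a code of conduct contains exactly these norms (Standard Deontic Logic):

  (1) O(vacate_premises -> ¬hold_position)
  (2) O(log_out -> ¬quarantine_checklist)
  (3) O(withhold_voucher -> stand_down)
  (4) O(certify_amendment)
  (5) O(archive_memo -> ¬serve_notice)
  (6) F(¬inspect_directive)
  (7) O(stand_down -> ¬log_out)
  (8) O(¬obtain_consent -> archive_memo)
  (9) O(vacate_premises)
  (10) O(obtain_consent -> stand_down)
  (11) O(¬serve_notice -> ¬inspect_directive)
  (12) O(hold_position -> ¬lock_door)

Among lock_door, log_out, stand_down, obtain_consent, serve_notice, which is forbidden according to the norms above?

log_out

Premise 6 is F(¬inspect_directive), i.e. O(inspect_directive).
Premise 11, O(¬serve_notice -> ¬inspect_directive), contraposes to O(inspect_directive -> serve_notice); with O(inspect_directive) we get O(serve_notice).
Premise 5, O(archive_memo -> ¬serve_notice), contraposes to O(serve_notice -> ¬archive_memo); with O(serve_notice) we get O(¬archive_memo).
The contrapositive of premise 8 (O(¬obtain_consent -> archive_memo)) is O(¬archive_memo -> obtain_consent), and O(¬archive_memo) is already established, so O(obtain_consent).
Applying K to premise 10 (O(obtain_consent -> stand_down)) and O(obtain_consent) yields O(stand_down).
With premise 7, O(stand_down -> ¬log_out), the K-axiom yields O(¬log_out).
So O(¬log_out) holds, i.e. log_out is forbidden. None of the other listed options is forbidden under the premises.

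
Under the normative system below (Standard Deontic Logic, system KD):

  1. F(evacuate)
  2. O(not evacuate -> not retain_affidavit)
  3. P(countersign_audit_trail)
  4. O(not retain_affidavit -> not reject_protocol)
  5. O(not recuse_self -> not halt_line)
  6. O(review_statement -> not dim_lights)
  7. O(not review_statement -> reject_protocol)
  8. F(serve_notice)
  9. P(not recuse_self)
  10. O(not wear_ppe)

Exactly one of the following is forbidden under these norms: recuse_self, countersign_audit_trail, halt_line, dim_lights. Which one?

dim_lights

F(evacuate) at premise 1 means O(not evacuate).
With premise 2, O(not evacuate -> not retain_affidavit), the K-axiom yields O(not retain_affidavit).
Premise 4 is O(not retain_affidavit -> not reject_protocol); since O(not retain_affidavit), deontic closure gives O(not reject_protocol).
The contrapositive of premise 7 (O(not review_statement -> reject_protocol)) is O(not reject_protocol -> review_statement), and O(not reject_protocol) is already established, so O(review_statement).
With premise 6, O(review_statement -> not dim_lights), the K-axiom yields O(not dim_lights).
So O(not dim_lights) holds, i.e. dim_lights is forbidden. None of the other listed options is forbidden under the premises.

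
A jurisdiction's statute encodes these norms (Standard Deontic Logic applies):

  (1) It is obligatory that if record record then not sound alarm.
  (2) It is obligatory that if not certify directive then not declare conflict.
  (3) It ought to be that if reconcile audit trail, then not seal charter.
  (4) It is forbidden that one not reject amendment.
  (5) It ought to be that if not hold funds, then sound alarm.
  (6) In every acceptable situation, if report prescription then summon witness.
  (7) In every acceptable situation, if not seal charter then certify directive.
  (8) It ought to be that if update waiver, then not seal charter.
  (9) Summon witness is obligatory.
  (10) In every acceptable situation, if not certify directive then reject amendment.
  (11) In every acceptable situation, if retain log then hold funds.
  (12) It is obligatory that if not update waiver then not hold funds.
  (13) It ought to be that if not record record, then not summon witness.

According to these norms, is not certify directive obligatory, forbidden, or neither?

Forbidden

Premise 9 states O(summon_witness) outright.
Premise 13 is O(¬record_record → ¬summon_witness); contrapositively O(summon_witness → record_record). Since O(summon_witness) holds, K gives O(record_record).
Premise 1 is O(record_record → ¬sound_alarm); since O(record_record), deontic closure gives O(¬sound_alarm).
The contrapositive of premise 5 (O(¬hold_funds → sound_alarm)) is O(¬sound_alarm → hold_funds), and O(¬sound_alarm) is already established, so O(hold_funds).
Premise 12 is O(¬update_waiver → ¬hold_funds); contrapositively O(hold_funds → update_waiver). Since O(hold_funds) holds, K gives O(update_waiver).
With premise 8, O(update_waiver → ¬seal_charter), the K-axiom yields O(¬seal_charter).
From O(¬seal_charter) and premise 7, O(¬seal_charter → certify_directive), we obtain O(certify_directive).
Premises 2, 3, 4, 6, 10, 11 do not contribute to this derivation.
Thus O(certify_directive), which is F(¬certify_directive): ¬certify_directive is forbidden.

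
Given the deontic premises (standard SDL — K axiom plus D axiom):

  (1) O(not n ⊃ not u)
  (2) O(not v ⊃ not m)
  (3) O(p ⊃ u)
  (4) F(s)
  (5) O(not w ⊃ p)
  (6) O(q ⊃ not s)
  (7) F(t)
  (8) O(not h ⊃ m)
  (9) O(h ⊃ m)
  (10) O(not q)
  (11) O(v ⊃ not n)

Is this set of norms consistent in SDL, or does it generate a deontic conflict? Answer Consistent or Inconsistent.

Premise 6 is O(q ⊃ not s); even if O(not s) held, inferring O(q) would be affirming the consequent — invalid.
So O(q) is not derivable, and the apparent clash with O(not q) does not arise.
A world satisfying every obligation exists (e.g. h=false, m=true, n=false, p=false, q=false, s=false, t=false, u=false, v=true, w=true); no atom is both obligatory and forbidden, so the set is consistent.

Consistent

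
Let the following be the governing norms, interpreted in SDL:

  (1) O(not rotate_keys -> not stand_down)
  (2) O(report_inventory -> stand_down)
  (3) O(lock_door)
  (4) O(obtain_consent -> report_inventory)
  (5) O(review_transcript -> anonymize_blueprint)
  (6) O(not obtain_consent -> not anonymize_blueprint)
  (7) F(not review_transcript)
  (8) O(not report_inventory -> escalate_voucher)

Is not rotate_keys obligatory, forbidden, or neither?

Forbidden

F(not review_transcript) at premise 7 means O(review_transcript).
From O(review_transcript) and premise 5, O(review_transcript -> anonymize_blueprint), we obtain O(anonymize_blueprint).
The contrapositive of premise 6 (O(not obtain_consent -> not anonymize_blueprint)) is O(anonymize_blueprint -> obtain_consent), and O(anonymize_blueprint) is already established, so O(obtain_consent).
From O(obtain_consent) and premise 4, O(obtain_consent -> report_inventory), we obtain O(report_inventory).
From O(report_inventory) and premise 2, O(report_inventory -> stand_down), we obtain O(stand_down).
Premise 1, O(not rotate_keys -> not stand_down), contraposes to O(stand_down -> rotate_keys); with O(stand_down) we get O(rotate_keys).
Premises 3, 8 do not contribute to this derivation.
Thus O(rotate_keys), which is F(not rotate_keys): not rotate_keys is forbidden.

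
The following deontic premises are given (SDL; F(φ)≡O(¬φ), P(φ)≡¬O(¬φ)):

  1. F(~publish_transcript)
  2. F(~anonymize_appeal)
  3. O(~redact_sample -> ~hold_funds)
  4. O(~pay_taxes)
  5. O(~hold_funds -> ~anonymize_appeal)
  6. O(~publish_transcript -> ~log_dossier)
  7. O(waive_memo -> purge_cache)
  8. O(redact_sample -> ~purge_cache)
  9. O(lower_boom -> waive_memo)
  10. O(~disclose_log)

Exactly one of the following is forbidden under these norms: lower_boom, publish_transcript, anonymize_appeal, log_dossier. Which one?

lower_boom

Premise 2 is F(~anonymize_appeal), i.e. O(anonymize_appeal).
Premise 5 is O(~hold_funds -> ~anonymize_appeal); contrapositively O(anonymize_appeal -> hold_funds). Since O(anonymize_appeal) holds, K gives O(hold_funds).
The contrapositive of premise 3 (O(~redact_sample -> ~hold_funds)) is O(hold_funds -> redact_sample), and O(hold_funds) is already established, so O(redact_sample).
From O(redact_sample) and premise 8, O(redact_sample -> ~purge_cache), we obtain O(~purge_cache).
Premise 7, O(waive_memo -> purge_cache), contraposes to O(~purge_cache -> ~waive_memo); with O(~purge_cache) we get O(~waive_memo).
Premise 9, O(lower_boom -> waive_memo), contraposes to O(~waive_memo -> ~lower_boom); with O(~waive_memo) we get O(~lower_boom).
So O(~lower_boom) holds, i.e. lower_boom is forbidden. None of the other listed options is forbidden under the premises.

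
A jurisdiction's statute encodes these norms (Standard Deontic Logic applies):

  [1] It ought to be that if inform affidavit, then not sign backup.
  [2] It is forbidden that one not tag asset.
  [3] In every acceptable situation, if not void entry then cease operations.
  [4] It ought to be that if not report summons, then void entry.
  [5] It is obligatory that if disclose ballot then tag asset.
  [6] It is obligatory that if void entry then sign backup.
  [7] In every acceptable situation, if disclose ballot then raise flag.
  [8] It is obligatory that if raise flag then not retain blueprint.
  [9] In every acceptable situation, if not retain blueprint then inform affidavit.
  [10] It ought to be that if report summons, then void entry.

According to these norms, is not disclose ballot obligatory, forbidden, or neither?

By case analysis on ¬report_summons: premise 4 gives O(¬report_summons → void_entry) and premise 10 gives O(report_summons → void_entry), so O(void_entry) either way.
Applying K to premise 6 (O(void_entry → sign_backup)) and O(void_entry) yields O(sign_backup).
Premise 1, O(inform_affidavit → ¬sign_backup), contraposes to O(sign_backup → ¬inform_affidavit); with O(sign_backup) we get O(¬inform_affidavit).
The contrapositive of premise 9 (O(¬retain_blueprint → inform_affidavit)) is O(¬inform_affidavit → retain_blueprint), and O(¬inform_affidavit) is already established, so O(retain_blueprint).
Premise 8 is O(raise_flag → ¬retain_blueprint); contrapositively O(retain_blueprint → ¬raise_flag). Since O(retain_blueprint) holds, K gives O(¬raise_flag).
Premise 7, O(disclose_ballot → raise_flag), contraposes to O(¬raise_flag → ¬disclose_ballot); with O(¬raise_flag) we get O(¬disclose_ballot).
Premises 2, 3, 5 do not contribute to this derivation.
Hence ¬disclose_ballot is obligatory.

Obligatory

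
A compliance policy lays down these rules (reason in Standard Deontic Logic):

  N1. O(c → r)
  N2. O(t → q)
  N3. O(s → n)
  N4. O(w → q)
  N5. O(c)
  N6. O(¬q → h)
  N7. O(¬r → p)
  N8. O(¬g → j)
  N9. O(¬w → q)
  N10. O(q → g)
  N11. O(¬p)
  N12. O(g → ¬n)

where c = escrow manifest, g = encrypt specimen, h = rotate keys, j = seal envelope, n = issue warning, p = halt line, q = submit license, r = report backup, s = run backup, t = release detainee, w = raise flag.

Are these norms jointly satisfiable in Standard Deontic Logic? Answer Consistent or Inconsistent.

Premise 7 is O(¬r → p), but O(¬r) is not derivable from the premises, so it does not yield O(p).
So O(p) is not derivable, and the apparent clash with O(¬p) does not arise.
A world satisfying every obligation exists (e.g. c=true, g=true, h=false, j=false, n=false, p=false, q=true, r=true, s=false, t=false, w=false); no atom is both obligatory and forbidden, so the set is consistent.

Consistent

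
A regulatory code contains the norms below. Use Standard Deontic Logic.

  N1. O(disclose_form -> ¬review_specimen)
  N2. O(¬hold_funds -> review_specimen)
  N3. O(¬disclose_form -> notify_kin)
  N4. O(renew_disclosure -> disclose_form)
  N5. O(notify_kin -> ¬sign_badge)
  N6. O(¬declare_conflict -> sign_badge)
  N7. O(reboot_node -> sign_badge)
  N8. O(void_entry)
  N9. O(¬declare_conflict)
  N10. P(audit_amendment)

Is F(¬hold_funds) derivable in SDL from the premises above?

Yes

Premise 9 gives O(¬declare_conflict).
Premise 6 is O(¬declare_conflict -> sign_badge); since O(¬declare_conflict), deontic closure gives O(sign_badge).
The contrapositive of premise 5 (O(notify_kin -> ¬sign_badge)) is O(sign_badge -> ¬notify_kin), and O(sign_badge) is already established, so O(¬notify_kin).
Premise 3, O(¬disclose_form -> notify_kin), contraposes to O(¬notify_kin -> disclose_form); with O(¬notify_kin) we get O(disclose_form).
Premise 1 is O(disclose_form -> ¬review_specimen); since O(disclose_form), deontic closure gives O(¬review_specimen).
Premise 2, O(¬hold_funds -> review_specimen), contraposes to O(¬review_specimen -> hold_funds); with O(¬review_specimen) we get O(hold_funds).
Premises 4, 7, 8, 10 do not contribute to this derivation.
So O(hold_funds) holds, i.e. F(¬hold_funds). The claim follows.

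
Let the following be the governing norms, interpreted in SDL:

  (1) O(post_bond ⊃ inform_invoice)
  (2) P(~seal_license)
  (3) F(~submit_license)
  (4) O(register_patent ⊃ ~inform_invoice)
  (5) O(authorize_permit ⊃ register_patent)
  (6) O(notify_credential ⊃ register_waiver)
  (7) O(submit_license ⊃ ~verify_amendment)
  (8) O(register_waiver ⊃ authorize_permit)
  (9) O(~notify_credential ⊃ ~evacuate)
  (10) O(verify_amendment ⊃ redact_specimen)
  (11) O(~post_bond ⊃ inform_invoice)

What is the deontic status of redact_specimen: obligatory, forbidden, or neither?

Neither

Premise 10 is O(verify_amendment ⊃ redact_specimen), but O(verify_amendment) is not derivable from the premises, so it does not yield O(redact_specimen).
No premise or chain of K-axiom applications forces O(redact_specimen), and none forces O(~redact_specimen). So redact_specimen is neither obligatory nor forbidden under these norms.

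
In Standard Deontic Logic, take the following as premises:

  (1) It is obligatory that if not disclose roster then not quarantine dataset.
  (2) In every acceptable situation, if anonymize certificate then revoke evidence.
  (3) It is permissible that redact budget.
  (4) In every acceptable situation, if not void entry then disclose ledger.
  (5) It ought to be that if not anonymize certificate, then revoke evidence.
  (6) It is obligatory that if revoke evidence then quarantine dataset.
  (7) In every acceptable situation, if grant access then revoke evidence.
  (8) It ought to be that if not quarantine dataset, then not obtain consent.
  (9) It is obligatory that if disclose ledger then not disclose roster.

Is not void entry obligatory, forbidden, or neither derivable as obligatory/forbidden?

By case analysis on anonymize_certificate: premise 2 gives O(anonymize_certificate → revoke_evidence) and premise 5 gives O(¬anonymize_certificate → revoke_evidence), so O(revoke_evidence) either way.
Premise 6 is O(revoke_evidence → quarantine_dataset); since O(revoke_evidence), deontic closure gives O(quarantine_dataset).
Premise 1, O(¬disclose_roster → ¬quarantine_dataset), contraposes to O(quarantine_dataset → disclose_roster); with O(quarantine_dataset) we get O(disclose_roster).
Premise 9 is O(disclose_ledger → ¬disclose_roster); contrapositively O(disclose_roster → ¬disclose_ledger). Since O(disclose_roster) holds, K gives O(¬disclose_ledger).
Premise 4, O(¬void_entry → disclose_ledger), contraposes to O(¬disclose_ledger → void_entry); with O(¬disclose_ledger) we get O(void_entry).
Premises 3, 7, 8 do not contribute to this derivation.
Thus O(void_entry), which is F(¬void_entry): ¬void_entry is forbidden.

Forbidden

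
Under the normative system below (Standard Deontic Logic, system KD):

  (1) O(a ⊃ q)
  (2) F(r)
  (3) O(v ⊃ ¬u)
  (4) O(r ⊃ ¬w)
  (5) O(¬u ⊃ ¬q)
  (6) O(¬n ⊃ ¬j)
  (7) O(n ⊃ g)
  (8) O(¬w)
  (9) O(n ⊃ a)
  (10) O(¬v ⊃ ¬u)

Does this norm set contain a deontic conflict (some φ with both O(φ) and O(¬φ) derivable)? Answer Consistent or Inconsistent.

Premise 4 is O(r ⊃ ¬w); even if O(¬w) held, inferring O(r) would be affirming the consequent — invalid.
So O(r) is not derivable, and the apparent clash with O(¬r) does not arise.
A world satisfying every obligation exists (e.g. a=false, g=false, j=false, n=false, q=false, r=false, u=false, v=false, w=false); no atom is both obligatory and forbidden, so the set is consistent.

Consistent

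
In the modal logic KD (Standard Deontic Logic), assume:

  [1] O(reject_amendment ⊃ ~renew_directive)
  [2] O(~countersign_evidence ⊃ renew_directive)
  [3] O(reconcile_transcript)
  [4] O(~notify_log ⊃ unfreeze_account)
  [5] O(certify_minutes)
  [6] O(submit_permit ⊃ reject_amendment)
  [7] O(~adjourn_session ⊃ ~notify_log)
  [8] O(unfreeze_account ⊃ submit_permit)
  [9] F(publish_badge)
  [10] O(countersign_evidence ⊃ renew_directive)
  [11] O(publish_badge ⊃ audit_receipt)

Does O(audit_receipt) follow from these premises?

No

Premise 11 is O(publish_badge ⊃ audit_receipt), but O(publish_badge) is not derivable from the premises, so it does not yield O(audit_receipt).
No other premise forces O(audit_receipt). An ideal world satisfying every premise can still have audit_receipt false, so O(audit_receipt) is not derivable.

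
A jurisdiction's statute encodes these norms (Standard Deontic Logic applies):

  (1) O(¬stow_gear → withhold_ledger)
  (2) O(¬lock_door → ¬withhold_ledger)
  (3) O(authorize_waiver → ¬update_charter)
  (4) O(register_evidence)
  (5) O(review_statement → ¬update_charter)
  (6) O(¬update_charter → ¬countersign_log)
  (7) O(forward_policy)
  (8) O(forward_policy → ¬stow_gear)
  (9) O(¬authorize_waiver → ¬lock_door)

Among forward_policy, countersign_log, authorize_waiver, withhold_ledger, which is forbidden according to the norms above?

countersign_log

Premise 7 states O(forward_policy) outright.
From O(forward_policy) and premise 8, O(forward_policy → ¬stow_gear), we obtain O(¬stow_gear).
Applying K to premise 1 (O(¬stow_gear → withhold_ledger)) and O(¬stow_gear) yields O(withhold_ledger).
Premise 2, O(¬lock_door → ¬withhold_ledger), contraposes to O(withhold_ledger → lock_door); with O(withhold_ledger) we get O(lock_door).
Premise 9 is O(¬authorize_waiver → ¬lock_door); contrapositively O(lock_door → authorize_waiver). Since O(lock_door) holds, K gives O(authorize_waiver).
Premise 3 is O(authorize_waiver → ¬update_charter); since O(authorize_waiver), deontic closure gives O(¬update_charter).
With premise 6, O(¬update_charter → ¬countersign_log), the K-axiom yields O(¬countersign_log).
So O(¬countersign_log) holds, i.e. countersign_log is forbidden. None of the other listed options is forbidden under the premises.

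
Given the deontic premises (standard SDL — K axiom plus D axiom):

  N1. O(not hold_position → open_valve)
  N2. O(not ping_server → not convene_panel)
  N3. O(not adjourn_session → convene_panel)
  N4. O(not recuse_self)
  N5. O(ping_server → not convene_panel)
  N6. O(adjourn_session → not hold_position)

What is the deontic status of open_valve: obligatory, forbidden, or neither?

Premises 2 and 5 cover both cases: O(not ping_server → not convene_panel) and O(ping_server → not convene_panel). Since not ping_server ∨ ping_server is a tautology, O(not convene_panel) follows.
Premise 3 is O(not adjourn_session → convene_panel); contrapositively O(not convene_panel → adjourn_session). Since O(not convene_panel) holds, K gives O(adjourn_session).
With premise 6, O(adjourn_session → not hold_position), the K-axiom yields O(not hold_position).
With premise 1, O(not hold_position → open_valve), the K-axiom yields O(open_valve).
Premise 4 does not contribute to this derivation.
Hence open_valve is obligatory.

Obligatory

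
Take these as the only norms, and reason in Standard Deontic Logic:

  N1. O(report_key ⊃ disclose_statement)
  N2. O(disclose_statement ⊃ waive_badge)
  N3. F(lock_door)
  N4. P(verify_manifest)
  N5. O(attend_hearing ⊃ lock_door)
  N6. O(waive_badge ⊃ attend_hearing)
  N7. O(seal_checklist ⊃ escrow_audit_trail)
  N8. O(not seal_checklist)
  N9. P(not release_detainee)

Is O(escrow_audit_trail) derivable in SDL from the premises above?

No

Premise 7 is O(seal_checklist ⊃ escrow_audit_trail), but O(seal_checklist) is not derivable from the premises, so it does not yield O(escrow_audit_trail).
No other premise forces O(escrow_audit_trail). An ideal world satisfying every premise can still have escrow_audit_trail false, so O(escrow_audit_trail) is not derivable.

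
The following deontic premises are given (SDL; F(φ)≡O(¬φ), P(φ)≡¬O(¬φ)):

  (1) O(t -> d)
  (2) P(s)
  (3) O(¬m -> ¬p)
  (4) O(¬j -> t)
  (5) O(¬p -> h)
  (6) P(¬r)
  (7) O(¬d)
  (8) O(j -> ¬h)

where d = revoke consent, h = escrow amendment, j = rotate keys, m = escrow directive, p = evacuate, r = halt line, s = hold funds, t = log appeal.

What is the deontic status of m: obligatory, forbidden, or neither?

Obligatory

Premise 7 gives O(¬d).
Premise 1, O(t -> d), contraposes to O(¬d -> ¬t); with O(¬d) we get O(¬t).
Premise 4 is O(¬j -> t); contrapositively O(¬t -> j). Since O(¬t) holds, K gives O(j).
Applying K to premise 8 (O(j -> ¬h)) and O(j) yields O(¬h).
The contrapositive of premise 5 (O(¬p -> h)) is O(¬h -> p), and O(¬h) is already established, so O(p).
Premise 3 is O(¬m -> ¬p); contrapositively O(p -> m). Since O(p) holds, K gives O(m).
Premises 2, 6 do not contribute to this derivation.
Hence m is obligatory.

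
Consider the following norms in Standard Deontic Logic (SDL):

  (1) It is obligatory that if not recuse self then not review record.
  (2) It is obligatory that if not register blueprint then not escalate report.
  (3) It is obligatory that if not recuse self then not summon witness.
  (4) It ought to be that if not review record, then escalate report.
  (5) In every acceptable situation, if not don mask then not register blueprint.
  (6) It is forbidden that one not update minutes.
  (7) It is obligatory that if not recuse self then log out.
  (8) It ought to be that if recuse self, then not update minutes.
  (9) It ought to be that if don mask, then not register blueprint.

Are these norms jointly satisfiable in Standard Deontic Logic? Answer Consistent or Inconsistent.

Inconsistent

Premises 9 and 5 are O(don_mask → ¬register_blueprint) and O(¬don_mask → ¬register_blueprint); every ideal world satisfies don_mask or ¬don_mask, so in either case ¬register_blueprint holds — hence O(¬register_blueprint).
With premise 2, O(¬register_blueprint → ¬escalate_report), the K-axiom yields O(¬escalate_report).
Premise 4, O(¬review_record → escalate_report), contraposes to O(¬escalate_report → review_record); with O(¬escalate_report) we get O(review_record).
Premise 1 is O(¬recuse_self → ¬review_record); contrapositively O(review_record → recuse_self). Since O(review_record) holds, K gives O(recuse_self).
With premise 8, O(recuse_self → ¬update_minutes), the K-axiom yields O(¬update_minutes).
But premise 6, F(¬update_minutes), means O(update_minutes).
We now have both O(¬update_minutes) and O(update_minutes) — update_minutes is simultaneously obligatory and forbidden, violating the D-axiom.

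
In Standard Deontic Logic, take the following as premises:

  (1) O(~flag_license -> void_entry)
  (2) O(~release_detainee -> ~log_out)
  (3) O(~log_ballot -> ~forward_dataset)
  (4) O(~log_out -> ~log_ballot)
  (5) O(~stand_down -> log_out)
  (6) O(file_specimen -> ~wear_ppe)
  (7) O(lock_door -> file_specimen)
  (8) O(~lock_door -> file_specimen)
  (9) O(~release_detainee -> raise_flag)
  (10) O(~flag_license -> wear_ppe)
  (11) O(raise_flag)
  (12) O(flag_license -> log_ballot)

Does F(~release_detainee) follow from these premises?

Yes

Premises 8 and 7 cover both cases: O(~lock_door -> file_specimen) and O(lock_door -> file_specimen). Since ~lock_door ∨ lock_door is a tautology, O(file_specimen) follows.
From O(file_specimen) and premise 6, O(file_specimen -> ~wear_ppe), we obtain O(~wear_ppe).
The contrapositive of premise 10 (O(~flag_license -> wear_ppe)) is O(~wear_ppe -> flag_license), and O(~wear_ppe) is already established, so O(flag_license).
With premise 12, O(flag_license -> log_ballot), the K-axiom yields O(log_ballot).
The contrapositive of premise 4 (O(~log_out -> ~log_ballot)) is O(log_ballot -> log_out), and O(log_ballot) is already established, so O(log_out).
The contrapositive of premise 2 (O(~release_detainee -> ~log_out)) is O(log_out -> release_detainee), and O(log_out) is already established, so O(release_detainee).
Premises 1, 3, 5, 9, 11 do not contribute to this derivation.
So O(release_detainee) holds, i.e. F(~release_detainee). The claim follows.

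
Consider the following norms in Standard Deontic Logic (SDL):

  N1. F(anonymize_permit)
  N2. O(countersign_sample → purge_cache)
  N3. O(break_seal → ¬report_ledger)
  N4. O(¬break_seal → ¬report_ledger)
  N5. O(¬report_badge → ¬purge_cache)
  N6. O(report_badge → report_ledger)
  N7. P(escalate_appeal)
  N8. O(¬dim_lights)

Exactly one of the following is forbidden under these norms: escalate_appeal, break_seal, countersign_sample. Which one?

Premises 3 and 4 are O(break_seal → ¬report_ledger) and O(¬break_seal → ¬report_ledger); every ideal world satisfies break_seal or ¬break_seal, so in either case ¬report_ledger holds — hence O(¬report_ledger).
The contrapositive of premise 6 (O(report_badge → report_ledger)) is O(¬report_ledger → ¬report_badge), and O(¬report_ledger) is already established, so O(¬report_badge).
Applying K to premise 5 (O(¬report_badge → ¬purge_cache)) and O(¬report_badge) yields O(¬purge_cache).
Premise 2 is O(countersign_sample → purge_cache); contrapositively O(¬purge_cache → ¬countersign_sample). Since O(¬purge_cache) holds, K gives O(¬countersign_sample).
So O(¬countersign_sample) holds, i.e. countersign_sample is forbidden. None of the other listed options is forbidden under the premises.

countersign_sample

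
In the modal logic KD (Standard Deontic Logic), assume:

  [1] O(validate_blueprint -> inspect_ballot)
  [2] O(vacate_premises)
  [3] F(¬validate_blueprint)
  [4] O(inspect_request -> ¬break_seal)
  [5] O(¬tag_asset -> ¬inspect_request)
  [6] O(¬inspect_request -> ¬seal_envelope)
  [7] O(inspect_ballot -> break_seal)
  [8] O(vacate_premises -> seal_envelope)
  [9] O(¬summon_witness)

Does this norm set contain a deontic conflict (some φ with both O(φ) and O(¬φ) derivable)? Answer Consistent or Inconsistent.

F(¬validate_blueprint) at premise 3 means O(validate_blueprint).
Applying K to premise 1 (O(validate_blueprint -> inspect_ballot)) and O(validate_blueprint) yields O(inspect_ballot).
Premise 7 is O(inspect_ballot -> break_seal); since O(inspect_ballot), deontic closure gives O(break_seal).
The contrapositive of premise 4 (O(inspect_request -> ¬break_seal)) is O(break_seal -> ¬inspect_request), and O(break_seal) is already established, so O(¬inspect_request).
From O(¬inspect_request) and premise 6, O(¬inspect_request -> ¬seal_envelope), we obtain O(¬seal_envelope).
Premise 8 is O(vacate_premises -> seal_envelope); contrapositively O(¬seal_envelope -> ¬vacate_premises). Since O(¬seal_envelope) holds, K gives O(¬vacate_premises).
But premise 2 directly asserts O(vacate_premises).
We now have both O(¬vacate_premises) and O(vacate_premises) — vacate_premises is simultaneously obligatory and forbidden, violating the D-axiom.

Inconsistent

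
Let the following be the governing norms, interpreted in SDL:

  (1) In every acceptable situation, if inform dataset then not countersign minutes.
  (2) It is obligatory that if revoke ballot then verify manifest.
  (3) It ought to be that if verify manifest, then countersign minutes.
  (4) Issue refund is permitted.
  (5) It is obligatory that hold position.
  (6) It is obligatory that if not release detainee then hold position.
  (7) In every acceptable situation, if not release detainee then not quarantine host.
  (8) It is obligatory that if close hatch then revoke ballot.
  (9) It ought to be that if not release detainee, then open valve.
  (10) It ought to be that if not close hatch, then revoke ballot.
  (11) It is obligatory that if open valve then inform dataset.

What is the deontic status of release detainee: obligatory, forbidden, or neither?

By case analysis on close_hatch: premise 8 gives O(close_hatch → revoke_ballot) and premise 10 gives O(¬close_hatch → revoke_ballot), so O(revoke_ballot) either way.
Applying K to premise 2 (O(revoke_ballot → verify_manifest)) and O(revoke_ballot) yields O(verify_manifest).
Premise 3 is O(verify_manifest → countersign_minutes); since O(verify_manifest), deontic closure gives O(countersign_minutes).
Premise 1 is O(inform_dataset → ¬countersign_minutes); contrapositively O(countersign_minutes → ¬inform_dataset). Since O(countersign_minutes) holds, K gives O(¬inform_dataset).
The contrapositive of premise 11 (O(open_valve → inform_dataset)) is O(¬inform_dataset → ¬open_valve), and O(¬inform_dataset) is already established, so O(¬open_valve).
The contrapositive of premise 9 (O(¬release_detainee → open_valve)) is O(¬open_valve → release_detainee), and O(¬open_valve) is already established, so O(release_detainee).
Premises 4, 5, 6, 7 do not contribute to this derivation.
Hence release_detainee is obligatory.

Obligatory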